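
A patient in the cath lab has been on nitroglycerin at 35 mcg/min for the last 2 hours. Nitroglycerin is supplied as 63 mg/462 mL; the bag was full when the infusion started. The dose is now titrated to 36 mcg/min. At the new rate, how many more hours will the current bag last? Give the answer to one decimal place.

Initial rate:
35 mcg/min × 60 min/hr = 2100 mcg/hr
Concentration = 63 mg ÷ 462 mL = 0.1363636 mg/mL = 136.3636 mcg/mL
Rate = 2100 mcg/hr ÷ 136.3636 mcg/mL = 15.4 mL/hr
Volume infused so far = 15.4 mL/hr × 2 hr = 30.8 mL
Volume remaining = 462 − 30.8 = 431.2 mL
New rate:
36 mcg/min × 60 min/hr = 2160 mcg/hr
Rate = 2160 mcg/hr ÷ 136.3636 mcg/mL = 15.84 mL/hr
Time remaining = 431.2 mL ÷ 15.84 mL/hr = 27.22222 hr

27.2 hours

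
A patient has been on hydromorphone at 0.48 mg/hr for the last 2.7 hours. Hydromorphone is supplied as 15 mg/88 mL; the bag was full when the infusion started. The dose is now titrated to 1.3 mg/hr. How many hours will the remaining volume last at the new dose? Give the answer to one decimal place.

10.5 hours

Initial rate:
Concentration = 15 mg ÷ 88 mL = 0.1704545 mg/mL
Rate = 0.48 mg/hr ÷ 0.1704545 mg/mL = 2.816 mL/hr
Volume infused so far = 2.816 mL/hr × 2.7 hr = 7.6032 mL
Volume remaining = 88 − 7.6032 = 80.3968 mL
New rate:
Rate = 1.3 mg/hr ÷ 0.1704545 mg/mL = 7.626667 mL/hr
Time remaining = 80.3968 mL ÷ 7.626667 mL/hr = 10.54154 hr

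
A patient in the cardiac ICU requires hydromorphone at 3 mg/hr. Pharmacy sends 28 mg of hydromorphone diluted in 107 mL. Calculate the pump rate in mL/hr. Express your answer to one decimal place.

Concentration = 28 mg ÷ 107 mL = 0.2616822 mg/mL
Rate = 3 mg/hr ÷ 0.2616822 mg/mL = 11.46429 mL/hr

11.5 mL/hr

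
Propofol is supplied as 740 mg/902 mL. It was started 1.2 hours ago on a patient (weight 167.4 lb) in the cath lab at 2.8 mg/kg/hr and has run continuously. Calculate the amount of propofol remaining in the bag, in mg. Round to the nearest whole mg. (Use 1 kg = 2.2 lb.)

484 mg

Weight = 167.4 lb ÷ 2.2 lb/kg = 76.09091 kg
Dose = 2.8 mg/kg/hr × 76.09091 kg = 213.0545 mg/hr
Concentration = 740 mg ÷ 902 mL = 0.8203991 mg/mL
Rate = 213.0545 mg/hr ÷ 0.8203991 mg/mL = 259.6962 mL/hr
Volume infused = 259.6962 mL/hr × 1.2 hr = 311.6355 mL
Volume remaining = 902 − 311.6355 = 590.3645 mL
Drug remaining = 590.3645 mL × 0.8203991 mg/mL = 484.3345 mg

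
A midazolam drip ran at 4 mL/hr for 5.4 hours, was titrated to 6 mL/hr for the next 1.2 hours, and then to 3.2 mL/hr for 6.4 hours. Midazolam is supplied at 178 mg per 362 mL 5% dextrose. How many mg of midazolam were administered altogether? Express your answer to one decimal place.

Concentration = 178 mg ÷ 362 mL = 0.4917127 mg/mL
Stage 1: 4 mL/hr × 5.4 hr = 21.6 mL → 21.6 mL × 0.4917127 mg/mL = 10.62099 mg
Stage 2: 6 mL/hr × 1.2 hr = 7.2 mL → 7.2 mL × 0.4917127 mg/mL = 3.540331 mg
Stage 3: 3.2 mL/hr × 6.4 hr = 20.48 mL → 20.48 mL × 0.4917127 mg/mL = 10.07028 mg
Total = 10.62099 + 3.540331 + 10.07028 = 24.2316 mg

24.2 mg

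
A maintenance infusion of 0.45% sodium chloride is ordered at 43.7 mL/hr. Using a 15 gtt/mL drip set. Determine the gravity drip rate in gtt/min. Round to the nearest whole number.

11 gtt/min

43.7 mL/hr ÷ 60 min/hr = 0.7283333 mL/min
0.7283333 mL/min × 15 gtt/mL = 10.925 gtt/min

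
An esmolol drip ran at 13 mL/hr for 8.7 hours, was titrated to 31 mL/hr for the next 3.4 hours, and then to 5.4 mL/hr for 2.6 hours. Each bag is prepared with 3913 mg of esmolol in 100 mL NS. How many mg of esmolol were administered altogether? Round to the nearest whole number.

9099 mg

Concentration = 3913 mg ÷ 100 mL = 39.13 mg/mL
Stage 1: 13 mL/hr × 8.7 hr = 113.1 mL → 113.1 mL × 39.13 mg/mL = 4425.603 mg
Stage 2: 31 mL/hr × 3.4 hr = 105.4 mL → 105.4 mL × 39.13 mg/mL = 4124.302 mg
Stage 3: 5.4 mL/hr × 2.6 hr = 14.04 mL → 14.04 mL × 39.13 mg/mL = 549.3852 mg
Total = 4425.603 + 4124.302 + 549.3852 = 9099.29 mg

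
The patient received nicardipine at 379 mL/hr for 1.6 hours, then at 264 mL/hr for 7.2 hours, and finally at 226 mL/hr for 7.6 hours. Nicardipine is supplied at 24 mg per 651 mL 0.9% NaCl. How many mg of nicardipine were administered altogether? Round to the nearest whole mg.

Concentration = 24 mg ÷ 651 mL = 0.03686636 mg/mL
Stage 1: 379 mL/hr × 1.6 hr = 606.4 mL → 606.4 mL × 0.03686636 mg/mL = 22.35576 mg
Stage 2: 264 mL/hr × 7.2 hr = 1900.8 mL → 1900.8 mL × 0.03686636 mg/mL = 70.07558 mg
Stage 3: 226 mL/hr × 7.6 hr = 1717.6 mL → 1717.6 mL × 0.03686636 mg/mL = 63.32166 mg
Total = 22.35576 + 70.07558 + 63.32166 = 155.753 mg

156 mg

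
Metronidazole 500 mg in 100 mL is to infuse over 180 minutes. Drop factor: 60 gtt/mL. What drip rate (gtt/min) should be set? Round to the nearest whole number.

33 gtt/min

100 mL ÷ (180 min) = 0.5555556 mL/min
0.5555556 mL/min × 60 gtt/mL = 33.33333 gtt/min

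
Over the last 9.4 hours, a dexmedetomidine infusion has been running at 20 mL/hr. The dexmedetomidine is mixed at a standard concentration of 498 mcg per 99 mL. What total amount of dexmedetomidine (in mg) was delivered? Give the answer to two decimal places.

Concentration = 498 mcg ÷ 99 mL = 5.030303 mcg/mL
Drug rate = 20 mL/hr × 5.030303 mcg/mL = 100.6061 mcg/hr
Total = 100.6061 mcg/hr × 9.4 hr = 945.697 mcg = 0.945697 mg

0.95 mg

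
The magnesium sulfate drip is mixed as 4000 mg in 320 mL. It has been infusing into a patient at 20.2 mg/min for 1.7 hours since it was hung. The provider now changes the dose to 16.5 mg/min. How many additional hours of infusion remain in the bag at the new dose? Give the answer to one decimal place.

2.0 hours

Initial rate:
20.2 mg/min × 60 min/hr = 1212 mg/hr
Concentration = 4000 mg ÷ 320 mL = 12.5 mg/mL
Rate = 1212 mg/hr ÷ 12.5 mg/mL = 96.96 mL/hr
Volume infused so far = 96.96 mL/hr × 1.7 hr = 164.832 mL
Volume remaining = 320 − 164.832 = 155.168 mL
New rate:
16.5 mg/min × 60 min/hr = 990 mg/hr
Rate = 990 mg/hr ÷ 12.5 mg/mL = 79.2 mL/hr
Time remaining = 155.168 mL ÷ 79.2 mL/hr = 1.959192 hr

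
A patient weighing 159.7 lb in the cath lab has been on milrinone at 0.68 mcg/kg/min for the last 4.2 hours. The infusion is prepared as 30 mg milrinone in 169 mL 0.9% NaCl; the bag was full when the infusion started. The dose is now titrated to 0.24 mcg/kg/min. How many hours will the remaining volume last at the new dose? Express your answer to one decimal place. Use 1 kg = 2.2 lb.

Initial rate:
Weight = 159.7 lb ÷ 2.2 lb/kg = 72.59091 kg
Dose = 0.68 mcg/kg/min × 72.59091 kg = 49.36182 mcg/min
49.36182 mcg/min × 60 min/hr = 2961.709 mcg/hr
Concentration = 30 mg ÷ 169 mL = 0.1775148 mg/mL = 177.5148 mcg/mL
Rate = 2961.709 mcg/hr ÷ 177.5148 mcg/mL = 16.68429 mL/hr
Volume infused so far = 16.68429 mL/hr × 4.2 hr = 70.07404 mL
Volume remaining = 169 − 70.07404 = 98.92596 mL
New rate:
Dose = 0.24 mcg/kg/min × 72.59091 kg = 17.42182 mcg/min
17.42182 mcg/min × 60 min/hr = 1045.309 mcg/hr
Rate = 1045.309 mcg/hr ÷ 177.5148 mcg/mL = 5.888575 mL/hr
Time remaining = 98.92596 mL ÷ 5.888575 mL/hr = 16.79965 hr

16.8 hours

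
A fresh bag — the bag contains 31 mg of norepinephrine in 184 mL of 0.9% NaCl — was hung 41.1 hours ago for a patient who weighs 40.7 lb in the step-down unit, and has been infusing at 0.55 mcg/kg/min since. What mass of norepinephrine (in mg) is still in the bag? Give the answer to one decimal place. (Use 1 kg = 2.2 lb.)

Weight = 40.7 lb ÷ 2.2 lb/kg = 18.5 kg
Dose = 0.55 mcg/kg/min × 18.5 kg = 10.175 mcg/min
10.175 mcg/min × 60 min/hr = 610.5 mcg/hr
Concentration = 31 mg ÷ 184 mL = 0.1684783 mg/mL = 168.4783 mcg/mL
Rate = 610.5 mcg/hr ÷ 168.4783 mcg/mL = 3.623613 mL/hr
Volume infused = 3.623613 mL/hr × 41.1 hr = 148.9305 mL
Volume remaining = 184 − 148.9305 = 35.06951 mL
Drug remaining = 35.06951 mL × 168.4783 mcg/mL = 5908.45 mcg = 5.90845 mg

5.9 mg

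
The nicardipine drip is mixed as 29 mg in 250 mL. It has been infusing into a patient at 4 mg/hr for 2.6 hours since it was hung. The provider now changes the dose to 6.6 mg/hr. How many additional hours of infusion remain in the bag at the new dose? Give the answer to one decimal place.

Initial rate:
Concentration = 29 mg ÷ 250 mL = 0.116 mg/mL
Rate = 4 mg/hr ÷ 0.116 mg/mL = 34.48276 mL/hr
Volume infused so far = 34.48276 mL/hr × 2.6 hr = 89.65517 mL
Volume remaining = 250 − 89.65517 = 160.3448 mL
New rate:
Rate = 6.6 mg/hr ÷ 0.116 mg/mL = 56.89655 mL/hr
Time remaining = 160.3448 mL ÷ 56.89655 mL/hr = 2.818182 hr

2.8 hours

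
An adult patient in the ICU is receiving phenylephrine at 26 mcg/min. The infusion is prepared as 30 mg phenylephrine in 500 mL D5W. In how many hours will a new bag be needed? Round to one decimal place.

19.2 hours

26 mcg/min × 60 min/hr = 1560 mcg/hr
Concentration = 30 mg ÷ 500 mL = 0.06 mg/mL = 60 mcg/mL
Rate = 1560 mcg/hr ÷ 60 mcg/mL = 26 mL/hr
Duration = 500 mL ÷ 26 mL/hr = 19.23077 hr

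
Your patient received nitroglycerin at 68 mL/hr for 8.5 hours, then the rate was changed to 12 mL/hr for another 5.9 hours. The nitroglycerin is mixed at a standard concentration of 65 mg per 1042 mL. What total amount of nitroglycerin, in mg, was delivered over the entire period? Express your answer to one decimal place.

40.5 mg

Concentration = 65 mg ÷ 1042 mL = 0.06238004 mg/mL
Stage 1: 68 mL/hr × 8.5 hr = 578 mL → 578 mL × 0.06238004 mg/mL = 36.05566 mg
Stage 2: 12 mL/hr × 5.9 hr = 70.8 mL → 70.8 mL × 0.06238004 mg/mL = 4.416507 mg
Total = 36.05566 + 4.416507 = 40.47217 mg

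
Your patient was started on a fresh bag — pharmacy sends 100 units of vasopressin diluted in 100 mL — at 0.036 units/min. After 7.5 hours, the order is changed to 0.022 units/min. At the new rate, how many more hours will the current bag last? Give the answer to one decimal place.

Initial rate:
0.036 units/min × 60 min/hr = 2.16 units/hr
Concentration = 100 units ÷ 100 mL = 1 units/mL
Rate = 2.16 units/hr ÷ 1 units/mL = 2.16 mL/hr
Volume infused so far = 2.16 mL/hr × 7.5 hr = 16.2 mL
Volume remaining = 100 − 16.2 = 83.8 mL
New rate:
0.022 units/min × 60 min/hr = 1.32 units/hr
Rate = 1.32 units/hr ÷ 1 units/mL = 1.32 mL/hr
Time remaining = 83.8 mL ÷ 1.32 mL/hr = 63.48485 hr

63.5 hours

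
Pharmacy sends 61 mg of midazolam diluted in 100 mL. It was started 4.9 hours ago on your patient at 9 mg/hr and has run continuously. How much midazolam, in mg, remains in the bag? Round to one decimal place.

16.9 mg

Concentration = 61 mg ÷ 100 mL = 0.61 mg/mL
Rate = 9 mg/hr ÷ 0.61 mg/mL = 14.7541 mL/hr
Volume infused = 14.7541 mL/hr × 4.9 hr = 72.29508 mL
Volume remaining = 100 − 72.29508 = 27.70492 mL
Drug remaining = 27.70492 mL × 0.61 mg/mL = 16.9 mg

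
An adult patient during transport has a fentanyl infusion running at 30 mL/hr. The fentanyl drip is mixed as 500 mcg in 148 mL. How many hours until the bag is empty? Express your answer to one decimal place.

Duration = 148 mL ÷ 30 mL/hr = 4.933333 hr

4.9 hours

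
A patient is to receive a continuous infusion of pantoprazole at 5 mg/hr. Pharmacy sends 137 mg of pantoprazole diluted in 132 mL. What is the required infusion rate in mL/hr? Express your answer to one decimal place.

Concentration = 137 mg ÷ 132 mL = 1.037879 mg/mL
Rate = 5 mg/hr ÷ 1.037879 mg/mL = 4.817518 mL/hr

4.8 mL/hr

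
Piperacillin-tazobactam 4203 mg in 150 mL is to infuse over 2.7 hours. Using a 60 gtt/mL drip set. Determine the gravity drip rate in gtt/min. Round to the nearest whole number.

150 mL ÷ (2.7 hr × 60 = 162 min) = 0.9259259 mL/min
0.9259259 mL/min × 60 gtt/mL = 55.55556 gtt/min

56 gtt/min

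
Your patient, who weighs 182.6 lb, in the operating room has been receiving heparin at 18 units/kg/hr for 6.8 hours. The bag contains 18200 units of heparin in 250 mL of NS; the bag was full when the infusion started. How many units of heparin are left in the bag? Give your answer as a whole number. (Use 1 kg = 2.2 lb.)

8041 units

Weight = 182.6 lb ÷ 2.2 lb/kg = 83 kg
Dose = 18 units/kg/hr × 83 kg = 1494 units/hr
Concentration = 18200 units ÷ 250 mL = 72.8 units/mL
Rate = 1494 units/hr ÷ 72.8 units/mL = 20.52198 mL/hr
Volume infused = 20.52198 mL/hr × 6.8 hr = 139.5495 mL
Volume remaining = 250 − 139.5495 = 110.4505 mL
Drug remaining = 110.4505 mL × 72.8 units/mL = 8040.8 units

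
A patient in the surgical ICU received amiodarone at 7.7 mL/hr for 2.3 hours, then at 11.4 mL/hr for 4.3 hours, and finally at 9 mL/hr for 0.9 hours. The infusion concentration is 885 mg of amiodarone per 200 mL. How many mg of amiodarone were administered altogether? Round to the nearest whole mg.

331 mg

Concentration = 885 mg ÷ 200 mL = 4.425 mg/mL
Stage 1: 7.7 mL/hr × 2.3 hr = 17.71 mL → 17.71 mL × 4.425 mg/mL = 78.36675 mg
Stage 2: 11.4 mL/hr × 4.3 hr = 49.02 mL → 49.02 mL × 4.425 mg/mL = 216.9135 mg
Stage 3: 9 mL/hr × 0.9 hr = 8.1 mL → 8.1 mL × 4.425 mg/mL = 35.8425 mg
Total = 78.36675 + 216.9135 + 35.8425 = 331.1227 mg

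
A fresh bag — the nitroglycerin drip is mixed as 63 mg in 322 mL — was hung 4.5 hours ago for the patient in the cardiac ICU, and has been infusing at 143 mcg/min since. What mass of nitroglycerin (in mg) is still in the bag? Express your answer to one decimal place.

24.4 mg

143 mcg/min × 60 min/hr = 8580 mcg/hr
Concentration = 63 mg ÷ 322 mL = 0.1956522 mg/mL = 195.6522 mcg/mL
Rate = 8580 mcg/hr ÷ 195.6522 mcg/mL = 43.85333 mL/hr
Volume infused = 43.85333 mL/hr × 4.5 hr = 197.34 mL
Volume remaining = 322 − 197.34 = 124.66 mL
Drug remaining = 124.66 mL × 195.6522 mcg/mL = 24390 mcg = 24.39 mg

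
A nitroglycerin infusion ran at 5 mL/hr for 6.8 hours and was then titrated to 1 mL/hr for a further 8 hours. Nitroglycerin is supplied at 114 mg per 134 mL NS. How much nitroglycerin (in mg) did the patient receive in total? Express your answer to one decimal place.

35.7 mg

Concentration = 114 mg ÷ 134 mL = 0.8507463 mg/mL
Stage 1: 5 mL/hr × 6.8 hr = 34 mL → 34 mL × 0.8507463 mg/mL = 28.92537 mg
Stage 2: 1 mL/hr × 8 hr = 8 mL → 8 mL × 0.8507463 mg/mL = 6.80597 mg
Total = 28.92537 + 6.80597 = 35.73134 mg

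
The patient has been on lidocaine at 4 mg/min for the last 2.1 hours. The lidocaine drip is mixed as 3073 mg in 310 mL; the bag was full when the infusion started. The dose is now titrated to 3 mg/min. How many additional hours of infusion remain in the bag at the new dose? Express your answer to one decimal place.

Initial rate:
4 mg/min × 60 min/hr = 240 mg/hr
Concentration = 3073 mg ÷ 310 mL = 9.912903 mg/mL
Rate = 240 mg/hr ÷ 9.912903 mg/mL = 24.21087 mL/hr
Volume infused so far = 24.21087 mL/hr × 2.1 hr = 50.84282 mL
Volume remaining = 310 − 50.84282 = 259.1572 mL
New rate:
3 mg/min × 60 min/hr = 180 mg/hr
Rate = 180 mg/hr ÷ 9.912903 mg/mL = 18.15815 mL/hr
Time remaining = 259.1572 mL ÷ 18.15815 mL/hr = 14.27222 hr

14.3 hours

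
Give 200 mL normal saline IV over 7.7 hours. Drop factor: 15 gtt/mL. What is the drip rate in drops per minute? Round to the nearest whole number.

6 gtt/min

200 mL ÷ (7.7 hr × 60 = 462 min) = 0.4329004 mL/min
0.4329004 mL/min × 15 gtt/mL = 6.493506 gtt/min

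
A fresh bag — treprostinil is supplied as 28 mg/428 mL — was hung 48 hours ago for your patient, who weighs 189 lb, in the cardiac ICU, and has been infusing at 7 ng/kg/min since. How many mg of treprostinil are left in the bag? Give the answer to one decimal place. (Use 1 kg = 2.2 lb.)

26.3 mg

Weight = 189 lb ÷ 2.2 lb/kg = 85.90909 kg
Dose = 7 ng/kg/min × 85.90909 kg = 601.3636 ng/min
601.3636 ng/min × 60 min/hr = 36081.82 ng/hr
Concentration = 28 mg ÷ 428 mL = 0.06542056 mg/mL = 65420.56 ng/mL
Rate = 36081.82 ng/hr ÷ 65420.56 ng/mL = 0.5515364 mL/hr
Volume infused = 0.5515364 mL/hr × 48 hr = 26.47375 mL
Volume remaining = 428 − 26.47375 = 401.5263 mL
Drug remaining = 401.5263 mL × 65420.56 ng/mL = 26268073 ng = 26.26807 mg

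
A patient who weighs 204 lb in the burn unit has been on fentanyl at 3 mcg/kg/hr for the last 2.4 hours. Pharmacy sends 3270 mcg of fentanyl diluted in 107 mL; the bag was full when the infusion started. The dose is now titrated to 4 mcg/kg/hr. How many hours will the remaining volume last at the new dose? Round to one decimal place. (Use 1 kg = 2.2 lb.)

7.0 hours

Initial rate:
Weight = 204 lb ÷ 2.2 lb/kg = 92.72727 kg
Dose = 3 mcg/kg/hr × 92.72727 kg = 278.1818 mcg/hr
Concentration = 3270 mcg ÷ 107 mL = 30.56075 mcg/mL
Rate = 278.1818 mcg/hr ÷ 30.56075 mcg/mL = 9.102585 mL/hr
Volume infused so far = 9.102585 mL/hr × 2.4 hr = 21.84621 mL
Volume remaining = 107 − 21.84621 = 85.15379 mL
New rate:
Dose = 4 mcg/kg/hr × 92.72727 kg = 370.9091 mcg/hr
Rate = 370.9091 mcg/hr ÷ 30.56075 mcg/mL = 12.13678 mL/hr
Time remaining = 85.15379 mL ÷ 12.13678 mL/hr = 7.016176 hr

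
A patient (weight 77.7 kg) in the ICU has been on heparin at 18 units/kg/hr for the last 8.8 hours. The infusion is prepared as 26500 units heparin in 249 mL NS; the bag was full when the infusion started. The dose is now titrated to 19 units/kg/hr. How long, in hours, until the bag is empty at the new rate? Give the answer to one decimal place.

Initial rate:
Dose = 18 units/kg/hr × 77.7 kg = 1398.6 units/hr
Concentration = 26500 units ÷ 249 mL = 106.4257 units/mL
Rate = 1398.6 units/hr ÷ 106.4257 units/mL = 13.14156 mL/hr
Volume infused so far = 13.14156 mL/hr × 8.8 hr = 115.6457 mL
Volume remaining = 249 − 115.6457 = 133.3543 mL
New rate:
Dose = 19 units/kg/hr × 77.7 kg = 1476.3 units/hr
Rate = 1476.3 units/hr ÷ 106.4257 units/mL = 13.87165 mL/hr
Time remaining = 133.3543 mL ÷ 13.87165 mL/hr = 9.613439 hr

9.6 hours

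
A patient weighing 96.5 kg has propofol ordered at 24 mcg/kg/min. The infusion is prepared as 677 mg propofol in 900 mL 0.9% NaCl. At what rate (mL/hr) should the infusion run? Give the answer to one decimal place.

184.7 mL/hr

Dose = 24 mcg/kg/min × 96.5 kg = 2316 mcg/min
2316 mcg/min × 60 min/hr = 138960 mcg/hr
Concentration = 677 mg ÷ 900 mL = 0.7522222 mg/mL = 752.2222 mcg/mL
Rate = 138960 mcg/hr ÷ 752.2222 mcg/mL = 184.7326 mL/hr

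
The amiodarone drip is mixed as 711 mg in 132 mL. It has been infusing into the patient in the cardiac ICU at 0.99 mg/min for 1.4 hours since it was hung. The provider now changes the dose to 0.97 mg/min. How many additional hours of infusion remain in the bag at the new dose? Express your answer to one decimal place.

Initial rate:
0.99 mg/min × 60 min/hr = 59.4 mg/hr
Concentration = 711 mg ÷ 132 mL = 5.386364 mg/mL
Rate = 59.4 mg/hr ÷ 5.386364 mg/mL = 11.02785 mL/hr
Volume infused so far = 11.02785 mL/hr × 1.4 hr = 15.43899 mL
Volume remaining = 132 − 15.43899 = 116.561 mL
New rate:
0.97 mg/min × 60 min/hr = 58.2 mg/hr
Rate = 58.2 mg/hr ÷ 5.386364 mg/mL = 10.80506 mL/hr
Time remaining = 116.561 mL ÷ 10.80506 mL/hr = 10.78763 hr

10.8 hours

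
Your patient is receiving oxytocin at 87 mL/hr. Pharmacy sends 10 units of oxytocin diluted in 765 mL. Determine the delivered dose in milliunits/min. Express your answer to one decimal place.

19.0 milliunits/min

Concentration = 10 units ÷ 765 mL = 0.0130719 units/mL = 13.0719 milliunits/mL
Drug rate = 87 mL/hr × 13.0719 milliunits/mL = 1137.255 milliunits/hr
1137.255 milliunits/hr ÷ 60 min/hr = 18.95425 milliunits/min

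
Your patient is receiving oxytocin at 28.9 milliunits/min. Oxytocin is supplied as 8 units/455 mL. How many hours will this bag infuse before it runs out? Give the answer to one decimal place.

28.9 milliunits/min × 60 min/hr = 1734 milliunits/hr
Concentration = 8 units ÷ 455 mL = 0.01758242 units/mL = 17.58242 milliunits/mL
Rate = 1734 milliunits/hr ÷ 17.58242 milliunits/mL = 98.62125 mL/hr
Duration = 455 mL ÷ 98.62125 mL/hr = 4.61361 hr

4.6 hours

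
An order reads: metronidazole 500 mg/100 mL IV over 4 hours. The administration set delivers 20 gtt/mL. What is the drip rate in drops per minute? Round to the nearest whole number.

100 mL ÷ (4 hr × 60 = 240 min) = 0.4166667 mL/min
0.4166667 mL/min × 20 gtt/mL = 8.333333 gtt/min

8 gtt/min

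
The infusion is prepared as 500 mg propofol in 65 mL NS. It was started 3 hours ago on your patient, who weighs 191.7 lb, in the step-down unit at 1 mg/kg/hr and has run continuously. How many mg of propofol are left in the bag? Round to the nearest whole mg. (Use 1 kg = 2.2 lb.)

Weight = 191.7 lb ÷ 2.2 lb/kg = 87.13636 kg
Dose = 1 mg/kg/hr × 87.13636 kg = 87.13636 mg/hr
Concentration = 500 mg ÷ 65 mL = 7.692308 mg/mL
Rate = 87.13636 mg/hr ÷ 7.692308 mg/mL = 11.32773 mL/hr
Volume infused = 11.32773 mL/hr × 3 hr = 33.98318 mL
Volume remaining = 65 − 33.98318 = 31.01682 mL
Drug remaining = 31.01682 mL × 7.692308 mg/mL = 238.5909 mg

239 mg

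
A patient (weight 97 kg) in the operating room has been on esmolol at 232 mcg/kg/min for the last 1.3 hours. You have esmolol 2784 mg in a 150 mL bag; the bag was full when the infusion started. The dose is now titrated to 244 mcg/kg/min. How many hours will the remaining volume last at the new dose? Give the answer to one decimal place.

Initial rate:
Dose = 232 mcg/kg/min × 97 kg = 22504 mcg/min
22504 mcg/min × 60 min/hr = 1350240 mcg/hr
Concentration = 2784 mg ÷ 150 mL = 18.56 mg/mL = 18560 mcg/mL
Rate = 1350240 mcg/hr ÷ 18560 mcg/mL = 72.75 mL/hr
Volume infused so far = 72.75 mL/hr × 1.3 hr = 94.575 mL
Volume remaining = 150 − 94.575 = 55.425 mL
New rate:
Dose = 244 mcg/kg/min × 97 kg = 23668 mcg/min
23668 mcg/min × 60 min/hr = 1420080 mcg/hr
Rate = 1420080 mcg/hr ÷ 18560 mcg/mL = 76.51293 mL/hr
Time remaining = 55.425 mL ÷ 76.51293 mL/hr = 0.7243874 hr

0.7 hours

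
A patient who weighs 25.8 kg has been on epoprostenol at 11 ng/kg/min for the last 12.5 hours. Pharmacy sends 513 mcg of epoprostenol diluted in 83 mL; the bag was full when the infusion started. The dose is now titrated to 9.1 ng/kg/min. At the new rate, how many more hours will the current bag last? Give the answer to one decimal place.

Initial rate:
Dose = 11 ng/kg/min × 25.8 kg = 283.8 ng/min
283.8 ng/min × 60 min/hr = 17028 ng/hr
Concentration = 513 mcg ÷ 83 mL = 6.180723 mcg/mL = 6180.723 ng/mL
Rate = 17028 ng/hr ÷ 6180.723 ng/mL = 2.755018 mL/hr
Volume infused so far = 2.755018 mL/hr × 12.5 hr = 34.43772 mL
Volume remaining = 83 − 34.43772 = 48.56228 mL
New rate:
Dose = 9.1 ng/kg/min × 25.8 kg = 234.78 ng/min
234.78 ng/min × 60 min/hr = 14086.8 ng/hr
Rate = 14086.8 ng/hr ÷ 6180.723 ng/mL = 2.279151 mL/hr
Time remaining = 48.56228 mL ÷ 2.279151 mL/hr = 21.30718 hr

21.3 hours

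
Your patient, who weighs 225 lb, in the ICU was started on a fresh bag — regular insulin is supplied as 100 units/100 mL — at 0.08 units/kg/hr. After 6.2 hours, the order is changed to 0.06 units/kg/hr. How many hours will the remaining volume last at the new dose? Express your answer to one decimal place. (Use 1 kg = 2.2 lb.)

8.0 hours

Initial rate:
Weight = 225 lb ÷ 2.2 lb/kg = 102.2727 kg
Dose = 0.08 units/kg/hr × 102.2727 kg = 8.181818 units/hr
Concentration = 100 units ÷ 100 mL = 1 units/mL
Rate = 8.181818 units/hr ÷ 1 units/mL = 8.181818 mL/hr
Volume infused so far = 8.181818 mL/hr × 6.2 hr = 50.72727 mL
Volume remaining = 100 − 50.72727 = 49.27273 mL
New rate:
Dose = 0.06 units/kg/hr × 102.2727 kg = 6.136364 units/hr
Rate = 6.136364 units/hr ÷ 1 units/mL = 6.136364 mL/hr
Time remaining = 49.27273 mL ÷ 6.136364 mL/hr = 8.02963 hr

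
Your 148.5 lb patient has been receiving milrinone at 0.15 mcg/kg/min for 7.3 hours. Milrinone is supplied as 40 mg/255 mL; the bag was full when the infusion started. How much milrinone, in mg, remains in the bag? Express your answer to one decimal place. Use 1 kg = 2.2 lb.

Weight = 148.5 lb ÷ 2.2 lb/kg = 67.5 kg
Dose = 0.15 mcg/kg/min × 67.5 kg = 10.125 mcg/min
10.125 mcg/min × 60 min/hr = 607.5 mcg/hr
Concentration = 40 mg ÷ 255 mL = 0.1568627 mg/mL = 156.8627 mcg/mL
Rate = 607.5 mcg/hr ÷ 156.8627 mcg/mL = 3.872812 mL/hr
Volume infused = 3.872812 mL/hr × 7.3 hr = 28.27153 mL
Volume remaining = 255 − 28.27153 = 226.7285 mL
Drug remaining = 226.7285 mL × 156.8627 mcg/mL = 35565.25 mcg = 35.56525 mg

35.6 mg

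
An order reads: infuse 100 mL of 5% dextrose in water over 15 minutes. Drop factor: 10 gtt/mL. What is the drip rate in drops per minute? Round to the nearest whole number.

100 mL ÷ (15 min) = 6.666667 mL/min
6.666667 mL/min × 10 gtt/mL = 66.66667 gtt/min

67 gtt/min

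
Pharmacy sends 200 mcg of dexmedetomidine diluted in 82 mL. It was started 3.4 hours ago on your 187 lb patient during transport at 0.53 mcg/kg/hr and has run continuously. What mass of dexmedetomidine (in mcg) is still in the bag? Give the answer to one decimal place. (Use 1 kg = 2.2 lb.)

46.8 mcg

Weight = 187 lb ÷ 2.2 lb/kg = 85 kg
Dose = 0.53 mcg/kg/hr × 85 kg = 45.05 mcg/hr
Concentration = 200 mcg ÷ 82 mL = 2.439024 mcg/mL
Rate = 45.05 mcg/hr ÷ 2.439024 mcg/mL = 18.4705 mL/hr
Volume infused = 18.4705 mL/hr × 3.4 hr = 62.7997 mL
Volume remaining = 82 − 62.7997 = 19.2003 mL
Drug remaining = 19.2003 mL × 2.439024 mcg/mL = 46.83 mcg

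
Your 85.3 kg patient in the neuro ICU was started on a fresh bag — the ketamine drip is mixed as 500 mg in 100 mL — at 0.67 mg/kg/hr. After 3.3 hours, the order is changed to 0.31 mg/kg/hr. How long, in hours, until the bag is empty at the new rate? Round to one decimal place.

Initial rate:
Dose = 0.67 mg/kg/hr × 85.3 kg = 57.151 mg/hr
Concentration = 500 mg ÷ 100 mL = 5 mg/mL
Rate = 57.151 mg/hr ÷ 5 mg/mL = 11.4302 mL/hr
Volume infused so far = 11.4302 mL/hr × 3.3 hr = 37.71966 mL
Volume remaining = 100 − 37.71966 = 62.28034 mL
New rate:
Dose = 0.31 mg/kg/hr × 85.3 kg = 26.443 mg/hr
Rate = 26.443 mg/hr ÷ 5 mg/mL = 5.2886 mL/hr
Time remaining = 62.28034 mL ÷ 5.2886 mL/hr = 11.77634 hr

11.8 hours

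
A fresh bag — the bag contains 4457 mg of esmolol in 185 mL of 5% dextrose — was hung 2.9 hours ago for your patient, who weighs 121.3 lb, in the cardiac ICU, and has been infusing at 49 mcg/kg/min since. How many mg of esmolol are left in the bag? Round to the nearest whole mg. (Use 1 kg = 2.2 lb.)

3987 mg

Weight = 121.3 lb ÷ 2.2 lb/kg = 55.13636 kg
Dose = 49 mcg/kg/min × 55.13636 kg = 2701.682 mcg/min
2701.682 mcg/min × 60 min/hr = 162100.9 mcg/hr
Concentration = 4457 mg ÷ 185 mL = 24.09189 mg/mL = 24091.89 mcg/mL
Rate = 162100.9 mcg/hr ÷ 24091.89 mcg/mL = 6.728442 mL/hr
Volume infused = 6.728442 mL/hr × 2.9 hr = 19.51248 mL
Volume remaining = 185 − 19.51248 = 165.4875 mL
Drug remaining = 165.4875 mL × 24091.89 mcg/mL = 3986907 mcg = 3986.907 mg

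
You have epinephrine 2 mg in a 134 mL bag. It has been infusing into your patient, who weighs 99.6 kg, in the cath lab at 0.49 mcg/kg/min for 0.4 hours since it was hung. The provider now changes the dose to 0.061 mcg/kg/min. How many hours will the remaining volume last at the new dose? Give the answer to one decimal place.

2.3 hours

Initial rate:
Dose = 0.49 mcg/kg/min × 99.6 kg = 48.804 mcg/min
48.804 mcg/min × 60 min/hr = 2928.24 mcg/hr
Concentration = 2 mg ÷ 134 mL = 0.01492537 mg/mL = 14.92537 mcg/mL
Rate = 2928.24 mcg/hr ÷ 14.92537 mcg/mL = 196.1921 mL/hr
Volume infused so far = 196.1921 mL/hr × 0.4 hr = 78.47683 mL
Volume remaining = 134 − 78.47683 = 55.52317 mL
New rate:
Dose = 0.061 mcg/kg/min × 99.6 kg = 6.0756 mcg/min
6.0756 mcg/min × 60 min/hr = 364.536 mcg/hr
Rate = 364.536 mcg/hr ÷ 14.92537 mcg/mL = 24.42391 mL/hr
Time remaining = 55.52317 mL ÷ 24.42391 mL/hr = 2.273312 hr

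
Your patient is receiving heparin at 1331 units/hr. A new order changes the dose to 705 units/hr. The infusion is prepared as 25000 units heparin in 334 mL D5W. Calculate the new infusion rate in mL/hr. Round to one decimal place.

9.4 mL/hr

Concentration = 25000 units ÷ 334 mL = 74.8503 units/mL
Rate = 705 units/hr ÷ 74.8503 units/mL = 9.4188 mL/hr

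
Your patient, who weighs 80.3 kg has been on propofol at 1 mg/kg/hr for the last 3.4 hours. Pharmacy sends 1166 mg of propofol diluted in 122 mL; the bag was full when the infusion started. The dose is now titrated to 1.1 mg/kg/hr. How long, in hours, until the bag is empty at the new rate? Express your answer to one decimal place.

Initial rate:
Dose = 1 mg/kg/hr × 80.3 kg = 80.3 mg/hr
Concentration = 1166 mg ÷ 122 mL = 9.557377 mg/mL
Rate = 80.3 mg/hr ÷ 9.557377 mg/mL = 8.401887 mL/hr
Volume infused so far = 8.401887 mL/hr × 3.4 hr = 28.56642 mL
Volume remaining = 122 − 28.56642 = 93.43358 mL
New rate:
Dose = 1.1 mg/kg/hr × 80.3 kg = 88.33 mg/hr
Rate = 88.33 mg/hr ÷ 9.557377 mg/mL = 9.242075 mL/hr
Time remaining = 93.43358 mL ÷ 9.242075 mL/hr = 10.10959 hr

10.1 hours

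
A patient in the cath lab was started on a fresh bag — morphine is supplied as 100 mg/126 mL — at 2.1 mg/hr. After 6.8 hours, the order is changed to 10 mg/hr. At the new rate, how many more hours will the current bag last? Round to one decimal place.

Initial rate:
Concentration = 100 mg ÷ 126 mL = 0.7936508 mg/mL
Rate = 2.1 mg/hr ÷ 0.7936508 mg/mL = 2.646 mL/hr
Volume infused so far = 2.646 mL/hr × 6.8 hr = 17.9928 mL
Volume remaining = 126 − 17.9928 = 108.0072 mL
New rate:
Rate = 10 mg/hr ÷ 0.7936508 mg/mL = 12.6 mL/hr
Time remaining = 108.0072 mL ÷ 12.6 mL/hr = 8.572 hr

8.6 hours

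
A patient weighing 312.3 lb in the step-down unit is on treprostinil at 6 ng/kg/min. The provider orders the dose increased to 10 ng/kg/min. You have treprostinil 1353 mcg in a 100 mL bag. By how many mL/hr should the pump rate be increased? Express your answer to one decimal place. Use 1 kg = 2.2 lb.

2.5 mL/hr

At the current dose:
Weight = 312.3 lb ÷ 2.2 lb/kg = 141.9545 kg
Dose = 6 ng/kg/min × 141.9545 kg = 851.7273 ng/min
851.7273 ng/min × 60 min/hr = 51103.64 ng/hr
Concentration = 1353 mcg ÷ 100 mL = 13.53 mcg/mL = 13530 ng/mL
Rate = 51103.64 ng/hr ÷ 13530 ng/mL = 3.777061 mL/hr
At the new dose:
Dose = 10 ng/kg/min × 141.9545 kg = 1419.545 ng/min
1419.545 ng/min × 60 min/hr = 85172.73 ng/hr
Rate = 85172.73 ng/hr ÷ 13530 ng/mL = 6.295102 mL/hr
Change = 6.295102 − 3.777061 = 2.518041 mL/hr → 2.518041 mL/hr increase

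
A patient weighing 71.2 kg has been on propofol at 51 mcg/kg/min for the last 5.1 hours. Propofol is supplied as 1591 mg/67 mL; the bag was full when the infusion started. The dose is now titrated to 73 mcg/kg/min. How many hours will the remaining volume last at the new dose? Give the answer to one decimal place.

Initial rate:
Dose = 51 mcg/kg/min × 71.2 kg = 3631.2 mcg/min
3631.2 mcg/min × 60 min/hr = 217872 mcg/hr
Concentration = 1591 mg ÷ 67 mL = 23.74627 mg/mL = 23746.27 mcg/mL
Rate = 217872 mcg/hr ÷ 23746.27 mcg/mL = 9.174999 mL/hr
Volume infused so far = 9.174999 mL/hr × 5.1 hr = 46.7925 mL
Volume remaining = 67 − 46.7925 = 20.2075 mL
New rate:
Dose = 73 mcg/kg/min × 71.2 kg = 5197.6 mcg/min
5197.6 mcg/min × 60 min/hr = 311856 mcg/hr
Rate = 311856 mcg/hr ÷ 23746.27 mcg/mL = 13.13284 mL/hr
Time remaining = 20.2075 mL ÷ 13.13284 mL/hr = 1.5387 hr

1.5 hours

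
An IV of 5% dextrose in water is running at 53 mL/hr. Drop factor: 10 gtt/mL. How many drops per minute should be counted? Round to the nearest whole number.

9 gtt/min

53 mL/hr ÷ 60 min/hr = 0.8833333 mL/min
0.8833333 mL/min × 10 gtt/mL = 8.833333 gtt/min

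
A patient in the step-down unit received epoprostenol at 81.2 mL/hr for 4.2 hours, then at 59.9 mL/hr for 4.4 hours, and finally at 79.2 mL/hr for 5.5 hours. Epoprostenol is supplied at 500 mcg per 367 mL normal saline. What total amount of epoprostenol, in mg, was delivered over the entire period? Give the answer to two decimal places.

1.42 mg

Concentration = 500 mcg ÷ 367 mL = 1.362398 mcg/mL
Stage 1: 81.2 mL/hr × 4.2 hr = 341.04 mL → 341.04 mL × 1.362398 mcg/mL = 464.6322 mcg
Stage 2: 59.9 mL/hr × 4.4 hr = 263.56 mL → 263.56 mL × 1.362398 mcg/mL = 359.0736 mcg
Stage 3: 79.2 mL/hr × 5.5 hr = 435.6 mL → 435.6 mL × 1.362398 mcg/mL = 593.4605 mcg
Total = 464.6322 + 359.0736 + 593.4605 = 1417.166 mcg = 1.417166 mg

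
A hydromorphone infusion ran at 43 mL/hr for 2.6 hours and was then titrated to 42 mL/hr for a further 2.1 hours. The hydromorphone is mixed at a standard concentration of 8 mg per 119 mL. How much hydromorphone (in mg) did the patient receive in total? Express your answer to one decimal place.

13.4 mg

Concentration = 8 mg ÷ 119 mL = 0.06722689 mg/mL
Stage 1: 43 mL/hr × 2.6 hr = 111.8 mL → 111.8 mL × 0.06722689 mg/mL = 7.515966 mg
Stage 2: 42 mL/hr × 2.1 hr = 88.2 mL → 88.2 mL × 0.06722689 mg/mL = 5.929412 mg
Total = 7.515966 + 5.929412 = 13.44538 mg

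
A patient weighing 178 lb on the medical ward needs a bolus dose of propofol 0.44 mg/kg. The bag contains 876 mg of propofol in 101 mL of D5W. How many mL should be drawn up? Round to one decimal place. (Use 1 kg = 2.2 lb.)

4.1 mL

Weight = 178 lb ÷ 2.2 lb/kg = 80.90909 kg
Dose = 0.44 mg/kg × 80.90909 kg = 35.6 mg
Concentration = 876 mg ÷ 101 mL = 8.673267 mg/mL
Volume = 35.6 mg ÷ 8.673267 mg/mL = 4.104566 mL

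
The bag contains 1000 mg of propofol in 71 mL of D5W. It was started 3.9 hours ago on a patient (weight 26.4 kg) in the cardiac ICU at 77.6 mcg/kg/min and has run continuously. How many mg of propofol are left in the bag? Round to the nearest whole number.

521 mg

Dose = 77.6 mcg/kg/min × 26.4 kg = 2048.64 mcg/min
2048.64 mcg/min × 60 min/hr = 122918.4 mcg/hr
Concentration = 1000 mg ÷ 71 mL = 14.08451 mg/mL = 14084.51 mcg/mL
Rate = 122918.4 mcg/hr ÷ 14084.51 mcg/mL = 8.727206 mL/hr
Volume infused = 8.727206 mL/hr × 3.9 hr = 34.0361 mL
Volume remaining = 71 − 34.0361 = 36.9639 mL
Drug remaining = 36.9639 mL × 14084.51 mcg/mL = 520618.2 mcg = 520.6182 mg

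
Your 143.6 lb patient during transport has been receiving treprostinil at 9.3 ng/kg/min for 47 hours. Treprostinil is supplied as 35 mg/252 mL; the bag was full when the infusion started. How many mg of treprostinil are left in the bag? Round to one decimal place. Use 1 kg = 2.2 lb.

Weight = 143.6 lb ÷ 2.2 lb/kg = 65.27273 kg
Dose = 9.3 ng/kg/min × 65.27273 kg = 607.0364 ng/min
607.0364 ng/min × 60 min/hr = 36422.18 ng/hr
Concentration = 35 mg ÷ 252 mL = 0.1388889 mg/mL = 138888.9 ng/mL
Rate = 36422.18 ng/hr ÷ 138888.9 ng/mL = 0.2622397 mL/hr
Volume infused = 0.2622397 mL/hr × 47 hr = 12.32527 mL
Volume remaining = 252 − 12.32527 = 239.6747 mL
Drug remaining = 239.6747 mL × 138888.9 ng/mL = 33288157 ng = 33.28816 mg

33.3 mg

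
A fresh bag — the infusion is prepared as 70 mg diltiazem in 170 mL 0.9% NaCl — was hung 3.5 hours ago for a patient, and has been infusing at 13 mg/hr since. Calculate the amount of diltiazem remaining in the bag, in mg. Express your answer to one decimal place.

Concentration = 70 mg ÷ 170 mL = 0.4117647 mg/mL
Rate = 13 mg/hr ÷ 0.4117647 mg/mL = 31.57143 mL/hr
Volume infused = 31.57143 mL/hr × 3.5 hr = 110.5 mL
Volume remaining = 170 − 110.5 = 59.5 mL
Drug remaining = 59.5 mL × 0.4117647 mg/mL = 24.5 mg

24.5 mg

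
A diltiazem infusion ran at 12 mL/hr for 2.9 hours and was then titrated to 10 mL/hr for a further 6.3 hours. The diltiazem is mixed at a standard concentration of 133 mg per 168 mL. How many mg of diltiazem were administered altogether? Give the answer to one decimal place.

77.4 mg

Concentration = 133 mg ÷ 168 mL = 0.7916667 mg/mL
Stage 1: 12 mL/hr × 2.9 hr = 34.8 mL → 34.8 mL × 0.7916667 mg/mL = 27.55 mg
Stage 2: 10 mL/hr × 6.3 hr = 63 mL → 63 mL × 0.7916667 mg/mL = 49.875 mg
Total = 27.55 + 49.875 = 77.425 mg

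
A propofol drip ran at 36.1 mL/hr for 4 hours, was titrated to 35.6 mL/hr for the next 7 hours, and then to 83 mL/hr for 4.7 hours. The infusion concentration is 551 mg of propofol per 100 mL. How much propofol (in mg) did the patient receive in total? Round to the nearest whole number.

Concentration = 551 mg ÷ 100 mL = 5.51 mg/mL
Stage 1: 36.1 mL/hr × 4 hr = 144.4 mL → 144.4 mL × 5.51 mg/mL = 795.644 mg
Stage 2: 35.6 mL/hr × 7 hr = 249.2 mL → 249.2 mL × 5.51 mg/mL = 1373.092 mg
Stage 3: 83 mL/hr × 4.7 hr = 390.1 mL → 390.1 mL × 5.51 mg/mL = 2149.451 mg
Total = 795.644 + 1373.092 + 2149.451 = 4318.187 mg

4318 mg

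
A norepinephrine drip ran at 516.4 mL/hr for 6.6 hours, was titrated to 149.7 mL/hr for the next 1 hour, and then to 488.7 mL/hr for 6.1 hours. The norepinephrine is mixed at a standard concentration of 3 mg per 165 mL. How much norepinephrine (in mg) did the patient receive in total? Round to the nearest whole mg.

Concentration = 3 mg ÷ 165 mL = 0.01818182 mg/mL
Stage 1: 516.4 mL/hr × 6.6 hr = 3408.24 mL → 3408.24 mL × 0.01818182 mg/mL = 61.968 mg
Stage 2: 149.7 mL/hr × 1 hr = 149.7 mL → 149.7 mL × 0.01818182 mg/mL = 2.721818 mg
Stage 3: 488.7 mL/hr × 6.1 hr = 2981.07 mL → 2981.07 mL × 0.01818182 mg/mL = 54.20127 mg
Total = 61.968 + 2.721818 + 54.20127 = 118.8911 mg

119 mg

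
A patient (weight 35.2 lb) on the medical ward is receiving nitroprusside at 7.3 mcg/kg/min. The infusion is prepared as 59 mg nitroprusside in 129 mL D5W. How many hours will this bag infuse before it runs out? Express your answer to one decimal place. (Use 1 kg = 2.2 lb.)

Weight = 35.2 lb ÷ 2.2 lb/kg = 16 kg
Dose = 7.3 mcg/kg/min × 16 kg = 116.8 mcg/min
116.8 mcg/min × 60 min/hr = 7008 mcg/hr
Concentration = 59 mg ÷ 129 mL = 0.4573643 mg/mL = 457.3643 mcg/mL
Rate = 7008 mcg/hr ÷ 457.3643 mcg/mL = 15.32258 mL/hr
Duration = 129 mL ÷ 15.32258 mL/hr = 8.41895 hr

8.4 hours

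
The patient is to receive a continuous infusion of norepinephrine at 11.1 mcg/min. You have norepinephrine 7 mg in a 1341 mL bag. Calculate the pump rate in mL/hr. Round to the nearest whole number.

128 mL/hr

11.1 mcg/min × 60 min/hr = 666 mcg/hr
Concentration = 7 mg ÷ 1341 mL = 0.005219985 mg/mL = 5.219985 mcg/mL
Rate = 666 mcg/hr ÷ 5.219985 mcg/mL = 127.5866 mL/hr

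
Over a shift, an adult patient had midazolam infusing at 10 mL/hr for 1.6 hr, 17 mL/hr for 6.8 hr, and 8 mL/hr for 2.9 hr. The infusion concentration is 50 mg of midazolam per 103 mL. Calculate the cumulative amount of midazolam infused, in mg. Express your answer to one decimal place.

Concentration = 50 mg ÷ 103 mL = 0.4854369 mg/mL
Stage 1: 10 mL/hr × 1.6 hr = 16 mL → 16 mL × 0.4854369 mg/mL = 7.76699 mg
Stage 2: 17 mL/hr × 6.8 hr = 115.6 mL → 115.6 mL × 0.4854369 mg/mL = 56.1165 mg
Stage 3: 8 mL/hr × 2.9 hr = 23.2 mL → 23.2 mL × 0.4854369 mg/mL = 11.26214 mg
Total = 7.76699 + 56.1165 + 11.26214 = 75.14563 mg

75.1 mg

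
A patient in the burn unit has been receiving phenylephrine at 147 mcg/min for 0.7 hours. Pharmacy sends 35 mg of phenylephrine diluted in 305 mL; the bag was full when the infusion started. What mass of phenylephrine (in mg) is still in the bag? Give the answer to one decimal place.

147 mcg/min × 60 min/hr = 8820 mcg/hr
Concentration = 35 mg ÷ 305 mL = 0.1147541 mg/mL = 114.7541 mcg/mL
Rate = 8820 mcg/hr ÷ 114.7541 mcg/mL = 76.86 mL/hr
Volume infused = 76.86 mL/hr × 0.7 hr = 53.802 mL
Volume remaining = 305 − 53.802 = 251.198 mL
Drug remaining = 251.198 mL × 114.7541 mcg/mL = 28826 mcg = 28.826 mg

28.8 mg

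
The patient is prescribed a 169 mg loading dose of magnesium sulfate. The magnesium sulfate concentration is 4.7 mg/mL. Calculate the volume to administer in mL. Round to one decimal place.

Volume = 169 mg ÷ 4.7 mg/mL = 35.95745 mL

36.0 mL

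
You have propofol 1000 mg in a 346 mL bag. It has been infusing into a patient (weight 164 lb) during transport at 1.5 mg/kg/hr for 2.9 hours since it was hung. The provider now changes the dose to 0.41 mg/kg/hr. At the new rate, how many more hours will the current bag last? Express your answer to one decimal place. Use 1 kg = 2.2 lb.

22.1 hours

Initial rate:
Weight = 164 lb ÷ 2.2 lb/kg = 74.54545 kg
Dose = 1.5 mg/kg/hr × 74.54545 kg = 111.8182 mg/hr
Concentration = 1000 mg ÷ 346 mL = 2.890173 mg/mL
Rate = 111.8182 mg/hr ÷ 2.890173 mg/mL = 38.68909 mL/hr
Volume infused so far = 38.68909 mL/hr × 2.9 hr = 112.1984 mL
Volume remaining = 346 − 112.1984 = 233.8016 mL
New rate:
Dose = 0.41 mg/kg/hr × 74.54545 kg = 30.56364 mg/hr
Rate = 30.56364 mg/hr ÷ 2.890173 mg/mL = 10.57502 mL/hr
Time remaining = 233.8016 mL ÷ 10.57502 mL/hr = 22.10886 hr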